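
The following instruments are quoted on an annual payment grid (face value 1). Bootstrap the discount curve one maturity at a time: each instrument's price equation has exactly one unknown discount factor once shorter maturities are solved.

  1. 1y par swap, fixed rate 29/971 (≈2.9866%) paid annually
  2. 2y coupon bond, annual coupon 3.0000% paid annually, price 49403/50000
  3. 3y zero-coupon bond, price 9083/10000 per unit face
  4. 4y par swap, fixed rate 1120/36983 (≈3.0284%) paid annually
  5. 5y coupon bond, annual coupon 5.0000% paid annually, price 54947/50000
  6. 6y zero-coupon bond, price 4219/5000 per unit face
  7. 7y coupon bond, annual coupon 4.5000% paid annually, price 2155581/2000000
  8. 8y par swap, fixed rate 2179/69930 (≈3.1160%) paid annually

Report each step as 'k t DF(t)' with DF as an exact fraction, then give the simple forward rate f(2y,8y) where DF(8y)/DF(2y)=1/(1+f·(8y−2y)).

step 1 [1y] swap r/1=29/971: DF=(1 − 29/971·(0))/(1+29/971) = 971/1000 ≈ 0.971000
step 2 [2y] bond c/1=3/100: DF=(49403/50000 − 3/100·(0.971000))/(1+3/100) = 931/1000 ≈ 0.931000
step 3 [3y] zero: DF = P = 9083/10000 ≈ 0.908300
step 4 [4y] swap r/1=1120/36983: DF=(1 − 1120/36983·(0.971000+0.931000+0.908300))/(1+1120/36983) = 111/125 ≈ 0.888000
step 5 [5y] bond c/1=1/20: DF=(54947/50000 − 1/20·(0.971000+0.931000+0.908300+0.888000))/(1+1/20) = 1741/2000 ≈ 0.870500
step 6 [6y] zero: DF = P = 4219/5000 ≈ 0.843800
step 7 [7y] bond c/1=9/200: DF=(2155581/2000000 − 9/200·(0.971000+0.931000+0.908300+0.888000+0.870500+0.843800))/(1+9/200) = 7983/10000 ≈ 0.798300
step 8 [8y] swap r/1=2179/69930: DF=(1 − 2179/69930·(0.971000+0.931000+0.908300+0.888000+0.870500+0.843800+0.798300))/(1+2179/69930) = 7821/10000 ≈ 0.782100

1 1 971/1000
2 2 931/1000
3 3 9083/10000
4 4 111/125
5 5 1741/2000
6 6 4219/5000
7 7 7983/10000
8 8 7821/10000
f(2y,8y) = ((931/1000)/(7821/10000) − 1)/(6) = 1489/46926 ≈ 3.1731%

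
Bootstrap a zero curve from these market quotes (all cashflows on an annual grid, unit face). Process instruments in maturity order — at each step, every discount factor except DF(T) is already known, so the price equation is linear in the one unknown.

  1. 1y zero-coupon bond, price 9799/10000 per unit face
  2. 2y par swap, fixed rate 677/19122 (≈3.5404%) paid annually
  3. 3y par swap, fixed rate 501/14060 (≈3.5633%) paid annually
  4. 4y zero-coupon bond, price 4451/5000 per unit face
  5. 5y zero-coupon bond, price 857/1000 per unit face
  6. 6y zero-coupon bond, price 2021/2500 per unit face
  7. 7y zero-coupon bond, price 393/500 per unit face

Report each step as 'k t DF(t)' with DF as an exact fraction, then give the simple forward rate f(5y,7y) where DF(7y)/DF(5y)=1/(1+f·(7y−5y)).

1 1 9799/10000
2 2 9323/10000
3 3 4499/5000
4 4 4451/5000
5 5 857/1000
6 6 2021/2500
7 7 393/500
f(5y,7y) = ((857/1000)/(393/500) − 1)/(2) = 71/1572 ≈ 4.5165%

step 1 [1y] zero: DF = P = 9799/10000 ≈ 0.979900
step 2 [2y] swap r/1=677/19122: DF=(1 − 677/19122·(0.979900))/(1+677/19122) = 9323/10000 ≈ 0.932300
step 3 [3y] swap r/1=501/14060: DF=(1 − 501/14060·(0.979900+0.932300))/(1+501/14060) = 4499/5000 ≈ 0.899800
step 4 [4y] zero: DF = P = 4451/5000 ≈ 0.890200
step 5 [5y] zero: DF = P = 857/1000 ≈ 0.857000
step 6 [6y] zero: DF = P = 2021/2500 ≈ 0.808400
step 7 [7y] zero: DF = P = 393/500 ≈ 0.786000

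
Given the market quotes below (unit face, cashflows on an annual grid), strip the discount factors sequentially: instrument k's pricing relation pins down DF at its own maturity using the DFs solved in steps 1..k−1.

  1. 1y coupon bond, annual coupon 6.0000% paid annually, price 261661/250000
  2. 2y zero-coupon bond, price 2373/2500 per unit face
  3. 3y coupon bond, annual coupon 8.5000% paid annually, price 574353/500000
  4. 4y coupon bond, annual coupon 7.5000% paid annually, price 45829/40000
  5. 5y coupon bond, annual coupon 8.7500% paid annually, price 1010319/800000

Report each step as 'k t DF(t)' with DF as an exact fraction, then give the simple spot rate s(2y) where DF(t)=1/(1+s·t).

step 1 [1y] bond c/1=3/50: DF=(261661/250000 − 3/50·(0))/(1+3/50) = 4937/5000 ≈ 0.987400
step 2 [2y] zero: DF = P = 2373/2500 ≈ 0.949200
step 3 [3y] bond c/1=17/200: DF=(574353/500000 − 17/200·(0.987400+0.949200))/(1+17/200) = 907/1000 ≈ 0.907000
step 4 [4y] bond c/1=3/40: DF=(45829/40000 − 3/40·(0.987400+0.949200+0.907000))/(1+3/40) = 4337/5000 ≈ 0.867400
step 5 [5y] bond c/1=7/80: DF=(1010319/800000 − 7/80·(0.987400+0.949200+0.907000+0.867400))/(1+7/80) = 8627/10000 ≈ 0.862700

1 1 4937/5000
2 2 2373/2500
3 3 907/1000
4 4 4337/5000
5 5 8627/10000
s(2y) = (1/(2373/2500) − 1)/(2) = 127/4746 ≈ 2.6759%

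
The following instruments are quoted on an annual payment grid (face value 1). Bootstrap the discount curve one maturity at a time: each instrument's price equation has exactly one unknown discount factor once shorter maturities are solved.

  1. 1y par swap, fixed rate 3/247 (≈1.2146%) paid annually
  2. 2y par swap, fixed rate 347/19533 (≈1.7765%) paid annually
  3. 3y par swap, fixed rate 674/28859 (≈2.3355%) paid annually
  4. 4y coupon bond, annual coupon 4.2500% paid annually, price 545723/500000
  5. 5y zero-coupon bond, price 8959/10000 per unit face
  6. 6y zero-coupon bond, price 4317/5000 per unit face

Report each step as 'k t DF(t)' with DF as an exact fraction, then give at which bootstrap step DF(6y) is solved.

1 1 247/250
2 2 9653/10000
3 3 4663/5000
4 4 9293/10000
5 5 8959/10000
6 6 4317/5000
DF(6y) is solved at step 6

step 1 [1y] swap r/1=3/247: DF=(1 − 3/247·(0))/(1+3/247) = 247/250 ≈ 0.988000
step 2 [2y] swap r/1=347/19533: DF=(1 − 347/19533·(0.988000))/(1+347/19533) = 9653/10000 ≈ 0.965300
step 3 [3y] swap r/1=674/28859: DF=(1 − 674/28859·(0.988000+0.965300))/(1+674/28859) = 4663/5000 ≈ 0.932600
step 4 [4y] bond c/1=17/400: DF=(545723/500000 − 17/400·(0.988000+0.965300+0.932600))/(1+17/400) = 9293/10000 ≈ 0.929300
step 5 [5y] zero: DF = P = 8959/10000 ≈ 0.895900
step 6 [6y] zero: DF = P = 4317/5000 ≈ 0.863400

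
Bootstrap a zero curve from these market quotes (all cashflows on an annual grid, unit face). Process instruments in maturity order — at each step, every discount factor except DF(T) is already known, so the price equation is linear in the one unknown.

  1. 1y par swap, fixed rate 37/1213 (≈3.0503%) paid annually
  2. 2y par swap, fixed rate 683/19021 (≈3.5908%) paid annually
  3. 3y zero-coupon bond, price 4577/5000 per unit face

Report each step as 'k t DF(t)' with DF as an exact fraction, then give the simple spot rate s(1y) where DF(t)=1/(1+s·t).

step 1 [1y] swap r/1=37/1213: DF=(1 − 37/1213·(0))/(1+37/1213) = 1213/1250 ≈ 0.970400
step 2 [2y] swap r/1=683/19021: DF=(1 − 683/19021·(0.970400))/(1+683/19021) = 9317/10000 ≈ 0.931700
step 3 [3y] zero: DF = P = 4577/5000 ≈ 0.915400

1 1 1213/1250
2 2 9317/10000
3 3 4577/5000
s(1y) = (1/(1213/1250) − 1)/(1) = 37/1213 ≈ 3.0503%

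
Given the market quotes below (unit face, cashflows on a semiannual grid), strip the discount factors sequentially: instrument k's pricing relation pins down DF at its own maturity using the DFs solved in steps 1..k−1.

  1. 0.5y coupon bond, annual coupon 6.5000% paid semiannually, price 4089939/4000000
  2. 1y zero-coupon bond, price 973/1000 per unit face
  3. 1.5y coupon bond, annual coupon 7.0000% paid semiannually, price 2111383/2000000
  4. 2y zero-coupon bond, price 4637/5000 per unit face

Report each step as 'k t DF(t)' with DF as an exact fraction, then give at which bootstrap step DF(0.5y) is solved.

step 1 [0.5y] bond c/2=13/400: DF=(4089939/4000000 − 13/400·(0))/(1+13/400) = 9903/10000 ≈ 0.990300
step 2 [1y] zero: DF = P = 973/1000 ≈ 0.973000
step 3 [1.5y] bond c/2=7/200: DF=(2111383/2000000 − 7/200·(0.990300+0.973000))/(1+7/200) = 596/625 ≈ 0.953600
step 4 [2y] zero: DF = P = 4637/5000 ≈ 0.927400

1 1/2 9903/10000
2 1 973/1000
3 3/2 596/625
4 2 4637/5000
DF(0.5y) is solved at step 1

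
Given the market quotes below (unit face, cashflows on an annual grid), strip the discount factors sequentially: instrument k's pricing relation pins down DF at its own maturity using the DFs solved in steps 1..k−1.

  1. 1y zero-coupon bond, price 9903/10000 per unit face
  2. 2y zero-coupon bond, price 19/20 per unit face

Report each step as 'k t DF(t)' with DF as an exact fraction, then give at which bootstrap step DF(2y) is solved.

step 1 [1y] zero: DF = P = 9903/10000 ≈ 0.990300
step 2 [2y] zero: DF = P = 19/20 ≈ 0.950000

1 1 9903/10000
2 2 19/20
DF(2y) is solved at step 2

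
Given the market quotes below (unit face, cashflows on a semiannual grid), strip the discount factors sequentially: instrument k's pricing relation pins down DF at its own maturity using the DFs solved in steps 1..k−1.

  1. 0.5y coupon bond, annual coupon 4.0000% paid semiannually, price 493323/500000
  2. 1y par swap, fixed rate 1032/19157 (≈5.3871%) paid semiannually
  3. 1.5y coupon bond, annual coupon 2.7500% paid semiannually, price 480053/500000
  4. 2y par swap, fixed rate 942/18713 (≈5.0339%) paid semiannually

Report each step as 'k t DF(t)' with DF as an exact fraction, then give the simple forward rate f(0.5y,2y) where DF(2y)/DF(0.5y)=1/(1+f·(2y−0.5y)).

1 1/2 9673/10000
2 1 2371/2500
3 3/2 9211/10000
4 2 4529/5000
f(0.5y,2y) = ((9673/10000)/(4529/5000) − 1)/(3/2) = 205/4529 ≈ 4.5264%

step 1 [0.5y] bond c/2=1/50: DF=(493323/500000 − 1/50·(0))/(1+1/50) = 9673/10000 ≈ 0.967300
step 2 [1y] swap r/2=516/19157: DF=(1 − 516/19157·(0.967300))/(1+516/19157) = 2371/2500 ≈ 0.948400
step 3 [1.5y] bond c/2=11/800: DF=(480053/500000 − 11/800·(0.967300+0.948400))/(1+11/800) = 9211/10000 ≈ 0.921100
step 4 [2y] swap r/2=471/18713: DF=(1 − 471/18713·(0.967300+0.948400+0.921100))/(1+471/18713) = 4529/5000 ≈ 0.905800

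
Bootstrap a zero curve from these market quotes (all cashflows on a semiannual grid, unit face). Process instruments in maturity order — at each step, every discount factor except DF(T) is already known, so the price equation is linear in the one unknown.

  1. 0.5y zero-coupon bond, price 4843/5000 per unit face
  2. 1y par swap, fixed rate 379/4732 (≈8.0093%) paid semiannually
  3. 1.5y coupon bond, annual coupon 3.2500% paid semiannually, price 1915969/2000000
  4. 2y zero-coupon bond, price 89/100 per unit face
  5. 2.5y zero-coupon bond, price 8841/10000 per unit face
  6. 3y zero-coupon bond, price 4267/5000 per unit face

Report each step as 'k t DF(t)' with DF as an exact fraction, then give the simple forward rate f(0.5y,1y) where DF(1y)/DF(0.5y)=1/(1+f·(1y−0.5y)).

step 1 [0.5y] zero: DF = P = 4843/5000 ≈ 0.968600
step 2 [1y] swap r/2=379/9464: DF=(1 − 379/9464·(0.968600))/(1+379/9464) = 4621/5000 ≈ 0.924200
step 3 [1.5y] bond c/2=13/800: DF=(1915969/2000000 − 13/800·(0.968600+0.924200))/(1+13/800) = 2281/2500 ≈ 0.912400
step 4 [2y] zero: DF = P = 89/100 ≈ 0.890000
step 5 [2.5y] zero: DF = P = 8841/10000 ≈ 0.884100
step 6 [3y] zero: DF = P = 4267/5000 ≈ 0.853400

1 1/2 4843/5000
2 1 4621/5000
3 3/2 2281/2500
4 2 89/100
5 5/2 8841/10000
6 3 4267/5000
f(0.5y,1y) = ((4843/5000)/(4621/5000) − 1)/(1/2) = 444/4621 ≈ 9.6083%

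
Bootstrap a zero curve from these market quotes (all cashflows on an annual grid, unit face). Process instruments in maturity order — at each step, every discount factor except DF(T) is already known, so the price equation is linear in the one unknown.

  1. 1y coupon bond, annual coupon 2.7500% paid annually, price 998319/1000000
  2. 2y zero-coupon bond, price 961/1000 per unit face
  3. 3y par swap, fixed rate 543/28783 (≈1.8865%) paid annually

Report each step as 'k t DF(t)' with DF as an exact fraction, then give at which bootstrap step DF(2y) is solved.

1 1 2429/2500
2 2 961/1000
3 3 9457/10000
DF(2y) is solved at step 2

step 1 [1y] bond c/1=11/400: DF=(998319/1000000 − 11/400·(0))/(1+11/400) = 2429/2500 ≈ 0.971600
step 2 [2y] zero: DF = P = 961/1000 ≈ 0.961000
step 3 [3y] swap r/1=543/28783: DF=(1 − 543/28783·(0.971600+0.961000))/(1+543/28783) = 9457/10000 ≈ 0.945700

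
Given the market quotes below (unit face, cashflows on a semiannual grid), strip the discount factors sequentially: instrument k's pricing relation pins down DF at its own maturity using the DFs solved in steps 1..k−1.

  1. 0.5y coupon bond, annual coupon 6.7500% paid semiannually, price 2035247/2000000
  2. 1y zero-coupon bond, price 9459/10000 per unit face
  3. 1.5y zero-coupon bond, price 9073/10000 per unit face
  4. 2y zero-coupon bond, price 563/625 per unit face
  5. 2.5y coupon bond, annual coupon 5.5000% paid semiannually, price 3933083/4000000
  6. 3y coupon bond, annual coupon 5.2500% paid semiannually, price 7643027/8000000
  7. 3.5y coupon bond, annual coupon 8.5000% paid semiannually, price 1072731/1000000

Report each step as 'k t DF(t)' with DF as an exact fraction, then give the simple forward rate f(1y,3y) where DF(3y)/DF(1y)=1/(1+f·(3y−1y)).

step 1 [0.5y] bond c/2=27/800: DF=(2035247/2000000 − 27/800·(0))/(1+27/800) = 2461/2500 ≈ 0.984400
step 2 [1y] zero: DF = P = 9459/10000 ≈ 0.945900
step 3 [1.5y] zero: DF = P = 9073/10000 ≈ 0.907300
step 4 [2y] zero: DF = P = 563/625 ≈ 0.900800
step 5 [2.5y] bond c/2=11/400: DF=(3933083/4000000 − 11/400·(0.984400+0.945900+0.907300+0.900800))/(1+11/400) = 8569/10000 ≈ 0.856900
step 6 [3y] bond c/2=21/800: DF=(7643027/8000000 − 21/800·(0.984400+0.945900+0.907300+0.900800+0.856900))/(1+21/800) = 4067/5000 ≈ 0.813400
step 7 [3.5y] bond c/2=17/400: DF=(1072731/1000000 − 17/400·(0.984400+0.945900+0.907300+0.900800+0.856900+0.813400))/(1+17/400) = 1617/2000 ≈ 0.808500

1 1/2 2461/2500
2 1 9459/10000
3 3/2 9073/10000
4 2 563/625
5 5/2 8569/10000
6 3 4067/5000
7 7/2 1617/2000
f(1y,3y) = ((9459/10000)/(4067/5000) − 1)/(2) = 1325/16268 ≈ 8.1448%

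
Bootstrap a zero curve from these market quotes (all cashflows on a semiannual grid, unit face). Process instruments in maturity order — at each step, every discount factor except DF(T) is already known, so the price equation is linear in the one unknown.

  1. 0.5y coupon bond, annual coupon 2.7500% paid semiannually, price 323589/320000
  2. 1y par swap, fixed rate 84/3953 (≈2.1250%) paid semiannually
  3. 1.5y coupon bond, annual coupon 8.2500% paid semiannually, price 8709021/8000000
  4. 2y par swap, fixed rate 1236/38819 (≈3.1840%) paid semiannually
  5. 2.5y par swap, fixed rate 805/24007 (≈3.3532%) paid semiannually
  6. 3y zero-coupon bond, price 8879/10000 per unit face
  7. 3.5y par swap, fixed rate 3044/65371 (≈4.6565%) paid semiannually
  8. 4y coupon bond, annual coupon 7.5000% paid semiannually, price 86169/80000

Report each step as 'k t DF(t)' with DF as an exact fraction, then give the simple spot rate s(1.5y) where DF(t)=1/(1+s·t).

step 1 [0.5y] bond c/2=11/800: DF=(323589/320000 − 11/800·(0))/(1+11/800) = 399/400 ≈ 0.997500
step 2 [1y] swap r/2=42/3953: DF=(1 − 42/3953·(0.997500))/(1+42/3953) = 979/1000 ≈ 0.979000
step 3 [1.5y] bond c/2=33/800: DF=(8709021/8000000 − 33/800·(0.997500+0.979000))/(1+33/800) = 1209/1250 ≈ 0.967200
step 4 [2y] swap r/2=618/38819: DF=(1 − 618/38819·(0.997500+0.979000+0.967200))/(1+618/38819) = 4691/5000 ≈ 0.938200
step 5 [2.5y] swap r/2=805/48014: DF=(1 − 805/48014·(0.997500+0.979000+0.967200+0.938200))/(1+805/48014) = 1839/2000 ≈ 0.919500
step 6 [3y] zero: DF = P = 8879/10000 ≈ 0.887900
step 7 [3.5y] swap r/2=1522/65371: DF=(1 − 1522/65371·(0.997500+0.979000+0.967200+0.938200+0.919500+0.887900))/(1+1522/65371) = 4239/5000 ≈ 0.847800
step 8 [4y] bond c/2=3/80: DF=(86169/80000 − 3/80·(0.997500+0.979000+0.967200+0.938200+0.919500+0.887900+0.847800))/(1+3/80) = 8019/10000 ≈ 0.801900

1 1/2 399/400
2 1 979/1000
3 3/2 1209/1250
4 2 4691/5000
5 5/2 1839/2000
6 3 8879/10000
7 7/2 4239/5000
8 4 8019/10000
s(1.5y) = (1/(1209/1250) − 1)/(3/2) = 82/3627 ≈ 2.2608%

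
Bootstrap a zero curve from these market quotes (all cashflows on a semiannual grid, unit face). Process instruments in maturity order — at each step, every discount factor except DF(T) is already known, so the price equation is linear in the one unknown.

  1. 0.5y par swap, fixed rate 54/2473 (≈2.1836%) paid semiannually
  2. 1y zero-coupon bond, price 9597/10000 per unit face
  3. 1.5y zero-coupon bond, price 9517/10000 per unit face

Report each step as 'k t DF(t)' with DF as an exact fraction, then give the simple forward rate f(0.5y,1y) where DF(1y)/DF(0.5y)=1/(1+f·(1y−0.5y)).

step 1 [0.5y] swap r/2=27/2473: DF=(1 − 27/2473·(0))/(1+27/2473) = 2473/2500 ≈ 0.989200
step 2 [1y] zero: DF = P = 9597/10000 ≈ 0.959700
step 3 [1.5y] zero: DF = P = 9517/10000 ≈ 0.951700

1 1/2 2473/2500
2 1 9597/10000
3 3/2 9517/10000
f(0.5y,1y) = ((2473/2500)/(9597/10000) − 1)/(1/2) = 590/9597 ≈ 6.1478%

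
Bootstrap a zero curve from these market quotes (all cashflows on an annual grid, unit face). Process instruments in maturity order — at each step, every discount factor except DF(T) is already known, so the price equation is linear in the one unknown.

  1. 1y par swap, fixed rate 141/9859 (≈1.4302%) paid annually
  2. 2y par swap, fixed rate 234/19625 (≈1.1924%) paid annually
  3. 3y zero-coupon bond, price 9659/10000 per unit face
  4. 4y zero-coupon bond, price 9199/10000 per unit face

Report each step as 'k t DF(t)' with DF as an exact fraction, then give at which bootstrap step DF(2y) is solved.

1 1 9859/10000
2 2 4883/5000
3 3 9659/10000
4 4 9199/10000
DF(2y) is solved at step 2

step 1 [1y] swap r/1=141/9859: DF=(1 − 141/9859·(0))/(1+141/9859) = 9859/10000 ≈ 0.985900
step 2 [2y] swap r/1=234/19625: DF=(1 − 234/19625·(0.985900))/(1+234/19625) = 4883/5000 ≈ 0.976600
step 3 [3y] zero: DF = P = 9659/10000 ≈ 0.965900
step 4 [4y] zero: DF = P = 9199/10000 ≈ 0.919900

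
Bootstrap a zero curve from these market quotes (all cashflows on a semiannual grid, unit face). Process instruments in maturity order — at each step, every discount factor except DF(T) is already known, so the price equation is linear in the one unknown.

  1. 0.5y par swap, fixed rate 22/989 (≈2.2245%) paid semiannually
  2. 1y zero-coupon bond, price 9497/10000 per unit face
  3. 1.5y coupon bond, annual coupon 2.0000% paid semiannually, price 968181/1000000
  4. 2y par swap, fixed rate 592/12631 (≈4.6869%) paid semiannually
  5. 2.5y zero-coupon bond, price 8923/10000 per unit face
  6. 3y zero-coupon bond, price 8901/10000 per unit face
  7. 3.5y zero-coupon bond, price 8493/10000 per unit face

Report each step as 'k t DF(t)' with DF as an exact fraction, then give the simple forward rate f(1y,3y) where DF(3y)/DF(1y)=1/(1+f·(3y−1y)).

step 1 [0.5y] swap r/2=11/989: DF=(1 − 11/989·(0))/(1+11/989) = 989/1000 ≈ 0.989000
step 2 [1y] zero: DF = P = 9497/10000 ≈ 0.949700
step 3 [1.5y] bond c/2=1/100: DF=(968181/1000000 − 1/100·(0.989000+0.949700))/(1+1/100) = 4697/5000 ≈ 0.939400
step 4 [2y] swap r/2=296/12631: DF=(1 − 296/12631·(0.989000+0.949700+0.939400))/(1+296/12631) = 1139/1250 ≈ 0.911200
step 5 [2.5y] zero: DF = P = 8923/10000 ≈ 0.892300
step 6 [3y] zero: DF = P = 8901/10000 ≈ 0.890100
step 7 [3.5y] zero: DF = P = 8493/10000 ≈ 0.849300

1 1/2 989/1000
2 1 9497/10000
3 3/2 4697/5000
4 2 1139/1250
5 5/2 8923/10000
6 3 8901/10000
7 7/2 8493/10000
f(1y,3y) = ((9497/10000)/(8901/10000) − 1)/(2) = 298/8901 ≈ 3.3479%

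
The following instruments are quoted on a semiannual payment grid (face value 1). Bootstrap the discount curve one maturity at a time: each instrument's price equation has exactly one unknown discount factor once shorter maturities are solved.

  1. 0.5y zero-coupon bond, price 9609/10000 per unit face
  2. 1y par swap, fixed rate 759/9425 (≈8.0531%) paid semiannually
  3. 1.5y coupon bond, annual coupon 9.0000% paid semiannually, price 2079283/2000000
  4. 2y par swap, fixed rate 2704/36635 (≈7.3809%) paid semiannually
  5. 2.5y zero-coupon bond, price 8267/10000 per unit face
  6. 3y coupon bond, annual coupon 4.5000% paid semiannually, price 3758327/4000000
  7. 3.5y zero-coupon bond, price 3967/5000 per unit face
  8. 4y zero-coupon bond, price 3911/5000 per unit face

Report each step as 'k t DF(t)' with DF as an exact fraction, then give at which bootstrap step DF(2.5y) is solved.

1 1/2 9609/10000
2 1 9241/10000
3 3/2 9137/10000
4 2 1081/1250
5 5/2 8267/10000
6 3 8201/10000
7 7/2 3967/5000
8 4 3911/5000
DF(2.5y) is solved at step 5

step 1 [0.5y] zero: DF = P = 9609/10000 ≈ 0.960900
step 2 [1y] swap r/2=759/18850: DF=(1 − 759/18850·(0.960900))/(1+759/18850) = 9241/10000 ≈ 0.924100
step 3 [1.5y] bond c/2=9/200: DF=(2079283/2000000 − 9/200·(0.960900+0.924100))/(1+9/200) = 9137/10000 ≈ 0.913700
step 4 [2y] swap r/2=1352/36635: DF=(1 − 1352/36635·(0.960900+0.924100+0.913700))/(1+1352/36635) = 1081/1250 ≈ 0.864800
step 5 [2.5y] zero: DF = P = 8267/10000 ≈ 0.826700
step 6 [3y] bond c/2=9/400: DF=(3758327/4000000 − 9/400·(0.960900+0.924100+0.913700+0.864800+0.826700))/(1+9/400) = 8201/10000 ≈ 0.820100
step 7 [3.5y] zero: DF = P = 3967/5000 ≈ 0.793400
step 8 [4y] zero: DF = P = 3911/5000 ≈ 0.782200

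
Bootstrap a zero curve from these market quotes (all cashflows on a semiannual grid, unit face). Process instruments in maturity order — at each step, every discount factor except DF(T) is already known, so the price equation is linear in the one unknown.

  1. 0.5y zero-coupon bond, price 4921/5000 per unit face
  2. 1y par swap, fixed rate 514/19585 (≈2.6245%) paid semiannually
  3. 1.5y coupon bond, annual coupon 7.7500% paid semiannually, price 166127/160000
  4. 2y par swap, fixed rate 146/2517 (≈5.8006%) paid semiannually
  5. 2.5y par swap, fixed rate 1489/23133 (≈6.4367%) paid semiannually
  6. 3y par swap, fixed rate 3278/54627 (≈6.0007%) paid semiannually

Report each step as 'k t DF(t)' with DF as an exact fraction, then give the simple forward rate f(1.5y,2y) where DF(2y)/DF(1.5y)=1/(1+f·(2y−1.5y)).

step 1 [0.5y] zero: DF = P = 4921/5000 ≈ 0.984200
step 2 [1y] swap r/2=257/19585: DF=(1 − 257/19585·(0.984200))/(1+257/19585) = 9743/10000 ≈ 0.974300
step 3 [1.5y] bond c/2=31/800: DF=(166127/160000 − 31/800·(0.984200+0.974300))/(1+31/800) = 1853/2000 ≈ 0.926500
step 4 [2y] swap r/2=73/2517: DF=(1 − 73/2517·(0.984200+0.974300+0.926500))/(1+73/2517) = 1781/2000 ≈ 0.890500
step 5 [2.5y] swap r/2=1489/46266: DF=(1 − 1489/46266·(0.984200+0.974300+0.926500+0.890500))/(1+1489/46266) = 8511/10000 ≈ 0.851100
step 6 [3y] swap r/2=1639/54627: DF=(1 − 1639/54627·(0.984200+0.974300+0.926500+0.890500+0.851100))/(1+1639/54627) = 8361/10000 ≈ 0.836100

1 1/2 4921/5000
2 1 9743/10000
3 3/2 1853/2000
4 2 1781/2000
5 5/2 8511/10000
6 3 8361/10000
f(1.5y,2y) = ((1853/2000)/(1781/2000) − 1)/(1/2) = 144/1781 ≈ 8.0853%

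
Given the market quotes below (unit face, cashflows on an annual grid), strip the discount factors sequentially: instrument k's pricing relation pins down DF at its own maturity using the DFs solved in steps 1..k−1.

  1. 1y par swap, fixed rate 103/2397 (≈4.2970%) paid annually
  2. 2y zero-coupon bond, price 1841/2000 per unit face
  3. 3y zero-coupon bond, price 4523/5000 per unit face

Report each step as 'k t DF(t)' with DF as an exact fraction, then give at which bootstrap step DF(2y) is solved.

1 1 2397/2500
2 2 1841/2000
3 3 4523/5000
DF(2y) is solved at step 2

step 1 [1y] swap r/1=103/2397: DF=(1 − 103/2397·(0))/(1+103/2397) = 2397/2500 ≈ 0.958800
step 2 [2y] zero: DF = P = 1841/2000 ≈ 0.920500
step 3 [3y] zero: DF = P = 4523/5000 ≈ 0.904600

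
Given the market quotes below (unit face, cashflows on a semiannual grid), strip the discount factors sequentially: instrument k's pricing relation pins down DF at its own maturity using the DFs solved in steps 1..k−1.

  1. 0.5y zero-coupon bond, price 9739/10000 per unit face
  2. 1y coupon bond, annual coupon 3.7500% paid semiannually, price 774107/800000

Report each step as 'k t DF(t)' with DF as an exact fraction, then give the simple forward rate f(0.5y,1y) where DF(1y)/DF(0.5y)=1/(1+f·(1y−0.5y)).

1 1/2 9739/10000
2 1 9319/10000
f(0.5y,1y) = ((9739/10000)/(9319/10000) − 1)/(1/2) = 840/9319 ≈ 9.0138%

step 1 [0.5y] zero: DF = P = 9739/10000 ≈ 0.973900
step 2 [1y] bond c/2=3/160: DF=(774107/800000 − 3/160·(0.973900))/(1+3/160) = 9319/10000 ≈ 0.931900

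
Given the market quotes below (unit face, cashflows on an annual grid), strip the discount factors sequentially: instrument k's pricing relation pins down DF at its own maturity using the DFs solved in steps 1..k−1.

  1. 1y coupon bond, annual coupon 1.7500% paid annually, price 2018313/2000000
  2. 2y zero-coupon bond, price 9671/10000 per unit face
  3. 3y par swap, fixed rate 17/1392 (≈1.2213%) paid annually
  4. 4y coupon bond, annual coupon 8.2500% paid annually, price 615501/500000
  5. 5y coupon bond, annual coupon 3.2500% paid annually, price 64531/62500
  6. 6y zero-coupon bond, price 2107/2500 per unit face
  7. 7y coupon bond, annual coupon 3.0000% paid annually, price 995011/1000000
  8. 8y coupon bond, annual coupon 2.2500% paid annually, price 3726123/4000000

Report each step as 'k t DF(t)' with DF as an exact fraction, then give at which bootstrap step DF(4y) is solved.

1 1 4959/5000
2 2 9671/10000
3 3 9643/10000
4 4 1143/1250
5 5 1099/1250
6 6 2107/2500
7 7 8041/10000
8 8 771/1000
DF(4y) is solved at step 4

step 1 [1y] bond c/1=7/400: DF=(2018313/2000000 − 7/400·(0))/(1+7/400) = 4959/5000 ≈ 0.991800
step 2 [2y] zero: DF = P = 9671/10000 ≈ 0.967100
step 3 [3y] swap r/1=17/1392: DF=(1 − 17/1392·(0.991800+0.967100))/(1+17/1392) = 9643/10000 ≈ 0.964300
step 4 [4y] bond c/1=33/400: DF=(615501/500000 − 33/400·(0.991800+0.967100+0.964300))/(1+33/400) = 1143/1250 ≈ 0.914400
step 5 [5y] bond c/1=13/400: DF=(64531/62500 − 13/400·(0.991800+0.967100+0.964300+0.914400))/(1+13/400) = 1099/1250 ≈ 0.879200
step 6 [6y] zero: DF = P = 2107/2500 ≈ 0.842800
step 7 [7y] bond c/1=3/100: DF=(995011/1000000 − 3/100·(0.991800+0.967100+0.964300+0.914400+0.879200+0.842800))/(1+3/100) = 8041/10000 ≈ 0.804100
step 8 [8y] bond c/1=9/400: DF=(3726123/4000000 − 9/400·(0.991800+0.967100+0.964300+0.914400+0.879200+0.842800+0.804100))/(1+9/400) = 771/1000 ≈ 0.771000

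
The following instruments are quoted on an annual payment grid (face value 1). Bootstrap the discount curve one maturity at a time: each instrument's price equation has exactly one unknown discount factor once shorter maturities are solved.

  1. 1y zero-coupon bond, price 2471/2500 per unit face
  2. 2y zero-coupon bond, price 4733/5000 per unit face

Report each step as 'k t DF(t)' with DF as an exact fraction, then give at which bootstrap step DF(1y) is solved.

step 1 [1y] zero: DF = P = 2471/2500 ≈ 0.988400
step 2 [2y] zero: DF = P = 4733/5000 ≈ 0.946600

1 1 2471/2500
2 2 4733/5000
DF(1y) is solved at step 1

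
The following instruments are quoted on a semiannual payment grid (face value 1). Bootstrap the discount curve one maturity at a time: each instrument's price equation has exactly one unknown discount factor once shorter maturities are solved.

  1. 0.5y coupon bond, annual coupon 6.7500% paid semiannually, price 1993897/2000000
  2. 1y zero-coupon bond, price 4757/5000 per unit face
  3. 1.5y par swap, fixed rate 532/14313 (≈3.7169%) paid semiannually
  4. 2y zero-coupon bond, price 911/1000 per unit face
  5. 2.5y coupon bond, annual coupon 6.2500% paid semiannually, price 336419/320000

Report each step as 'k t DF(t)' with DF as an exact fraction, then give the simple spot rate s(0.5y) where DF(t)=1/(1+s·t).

step 1 [0.5y] bond c/2=27/800: DF=(1993897/2000000 − 27/800·(0))/(1+27/800) = 2411/2500 ≈ 0.964400
step 2 [1y] zero: DF = P = 4757/5000 ≈ 0.951400
step 3 [1.5y] swap r/2=266/14313: DF=(1 − 266/14313·(0.964400+0.951400))/(1+266/14313) = 2367/2500 ≈ 0.946800
step 4 [2y] zero: DF = P = 911/1000 ≈ 0.911000
step 5 [2.5y] bond c/2=1/32: DF=(336419/320000 − 1/32·(0.964400+0.951400+0.946800+0.911000))/(1+1/32) = 9051/10000 ≈ 0.905100

1 1/2 2411/2500
2 1 4757/5000
3 3/2 2367/2500
4 2 911/1000
5 5/2 9051/10000
s(0.5y) = (1/(2411/2500) − 1)/(1/2) = 178/2411 ≈ 7.3828%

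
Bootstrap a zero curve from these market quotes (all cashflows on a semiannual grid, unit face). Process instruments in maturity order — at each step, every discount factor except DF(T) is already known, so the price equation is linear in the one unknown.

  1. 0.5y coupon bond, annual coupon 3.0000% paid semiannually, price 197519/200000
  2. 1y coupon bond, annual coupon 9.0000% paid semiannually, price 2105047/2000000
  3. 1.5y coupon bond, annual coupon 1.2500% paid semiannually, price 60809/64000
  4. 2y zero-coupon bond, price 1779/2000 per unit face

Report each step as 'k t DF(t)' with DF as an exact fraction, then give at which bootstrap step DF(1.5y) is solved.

step 1 [0.5y] bond c/2=3/200: DF=(197519/200000 − 3/200·(0))/(1+3/200) = 973/1000 ≈ 0.973000
step 2 [1y] bond c/2=9/200: DF=(2105047/2000000 − 9/200·(0.973000))/(1+9/200) = 9653/10000 ≈ 0.965300
step 3 [1.5y] bond c/2=1/160: DF=(60809/64000 − 1/160·(0.973000+0.965300))/(1+1/160) = 4661/5000 ≈ 0.932200
step 4 [2y] zero: DF = P = 1779/2000 ≈ 0.889500

1 1/2 973/1000
2 1 9653/10000
3 3/2 4661/5000
4 2 1779/2000
DF(1.5y) is solved at step 3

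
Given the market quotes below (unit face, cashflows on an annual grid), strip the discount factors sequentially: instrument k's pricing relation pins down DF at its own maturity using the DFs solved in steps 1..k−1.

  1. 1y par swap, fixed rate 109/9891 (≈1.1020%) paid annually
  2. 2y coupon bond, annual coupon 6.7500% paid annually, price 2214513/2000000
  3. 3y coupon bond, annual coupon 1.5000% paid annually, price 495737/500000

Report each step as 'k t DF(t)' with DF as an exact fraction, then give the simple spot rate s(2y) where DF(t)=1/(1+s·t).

1 1 9891/10000
2 2 9747/10000
3 3 4739/5000
s(2y) = (1/(9747/10000) − 1)/(2) = 253/19494 ≈ 1.2978%

step 1 [1y] swap r/1=109/9891: DF=(1 − 109/9891·(0))/(1+109/9891) = 9891/10000 ≈ 0.989100
step 2 [2y] bond c/1=27/400: DF=(2214513/2000000 − 27/400·(0.989100))/(1+27/400) = 9747/10000 ≈ 0.974700
step 3 [3y] bond c/1=3/200: DF=(495737/500000 − 3/200·(0.989100+0.974700))/(1+3/200) = 4739/5000 ≈ 0.947800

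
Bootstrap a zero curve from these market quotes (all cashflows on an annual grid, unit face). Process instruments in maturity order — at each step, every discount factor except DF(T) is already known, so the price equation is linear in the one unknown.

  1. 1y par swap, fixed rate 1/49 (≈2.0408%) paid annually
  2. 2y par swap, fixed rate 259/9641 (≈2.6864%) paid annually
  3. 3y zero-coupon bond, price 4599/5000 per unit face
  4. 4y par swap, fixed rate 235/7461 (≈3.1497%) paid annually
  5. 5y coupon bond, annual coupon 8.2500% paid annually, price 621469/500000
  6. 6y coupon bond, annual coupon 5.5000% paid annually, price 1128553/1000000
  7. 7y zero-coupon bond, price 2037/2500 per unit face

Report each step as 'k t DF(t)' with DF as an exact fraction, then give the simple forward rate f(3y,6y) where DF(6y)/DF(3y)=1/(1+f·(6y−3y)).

1 1 49/50
2 2 4741/5000
3 3 4599/5000
4 4 353/400
5 5 8639/10000
6 6 4151/5000
7 7 2037/2500
f(3y,6y) = ((4599/5000)/(4151/5000) − 1)/(3) = 64/1779 ≈ 3.5975%

step 1 [1y] swap r/1=1/49: DF=(1 − 1/49·(0))/(1+1/49) = 49/50 ≈ 0.980000
step 2 [2y] swap r/1=259/9641: DF=(1 − 259/9641·(0.980000))/(1+259/9641) = 4741/5000 ≈ 0.948200
step 3 [3y] zero: DF = P = 4599/5000 ≈ 0.919800
step 4 [4y] swap r/1=235/7461: DF=(1 − 235/7461·(0.980000+0.948200+0.919800))/(1+235/7461) = 353/400 ≈ 0.882500
step 5 [5y] bond c/1=33/400: DF=(621469/500000 − 33/400·(0.980000+0.948200+0.919800+0.882500))/(1+33/400) = 8639/10000 ≈ 0.863900
step 6 [6y] bond c/1=11/200: DF=(1128553/1000000 − 11/200·(0.980000+0.948200+0.919800+0.882500+0.863900))/(1+11/200) = 4151/5000 ≈ 0.830200
step 7 [7y] zero: DF = P = 2037/2500 ≈ 0.814800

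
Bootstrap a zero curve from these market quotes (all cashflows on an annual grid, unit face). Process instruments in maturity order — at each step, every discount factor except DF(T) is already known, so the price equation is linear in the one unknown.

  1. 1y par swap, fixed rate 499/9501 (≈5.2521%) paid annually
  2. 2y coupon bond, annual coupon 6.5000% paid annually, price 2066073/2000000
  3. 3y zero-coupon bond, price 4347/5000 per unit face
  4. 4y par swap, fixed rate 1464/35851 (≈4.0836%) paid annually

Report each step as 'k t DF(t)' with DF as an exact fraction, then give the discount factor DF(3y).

1 1 9501/10000
2 2 114/125
3 3 4347/5000
4 4 1067/1250
DF(3y) = 4347/5000 ≈ 0.869400

step 1 [1y] swap r/1=499/9501: DF=(1 − 499/9501·(0))/(1+499/9501) = 9501/10000 ≈ 0.950100
step 2 [2y] bond c/1=13/200: DF=(2066073/2000000 − 13/200·(0.950100))/(1+13/200) = 114/125 ≈ 0.912000
step 3 [3y] zero: DF = P = 4347/5000 ≈ 0.869400
step 4 [4y] swap r/1=1464/35851: DF=(1 − 1464/35851·(0.950100+0.912000+0.869400))/(1+1464/35851) = 1067/1250 ≈ 0.853600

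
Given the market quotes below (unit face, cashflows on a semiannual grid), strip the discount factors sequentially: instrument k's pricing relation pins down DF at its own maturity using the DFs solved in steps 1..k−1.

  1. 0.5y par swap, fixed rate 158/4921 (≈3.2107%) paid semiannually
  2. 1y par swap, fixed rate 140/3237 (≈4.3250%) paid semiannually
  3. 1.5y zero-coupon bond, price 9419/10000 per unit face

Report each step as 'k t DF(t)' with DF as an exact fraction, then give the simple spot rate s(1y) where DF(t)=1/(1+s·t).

1 1/2 4921/5000
2 1 479/500
3 3/2 9419/10000
s(1y) = (1/(479/500) − 1)/(1) = 21/479 ≈ 4.3841%

step 1 [0.5y] swap r/2=79/4921: DF=(1 − 79/4921·(0))/(1+79/4921) = 4921/5000 ≈ 0.984200
step 2 [1y] swap r/2=70/3237: DF=(1 − 70/3237·(0.984200))/(1+70/3237) = 479/500 ≈ 0.958000
step 3 [1.5y] zero: DF = P = 9419/10000 ≈ 0.941900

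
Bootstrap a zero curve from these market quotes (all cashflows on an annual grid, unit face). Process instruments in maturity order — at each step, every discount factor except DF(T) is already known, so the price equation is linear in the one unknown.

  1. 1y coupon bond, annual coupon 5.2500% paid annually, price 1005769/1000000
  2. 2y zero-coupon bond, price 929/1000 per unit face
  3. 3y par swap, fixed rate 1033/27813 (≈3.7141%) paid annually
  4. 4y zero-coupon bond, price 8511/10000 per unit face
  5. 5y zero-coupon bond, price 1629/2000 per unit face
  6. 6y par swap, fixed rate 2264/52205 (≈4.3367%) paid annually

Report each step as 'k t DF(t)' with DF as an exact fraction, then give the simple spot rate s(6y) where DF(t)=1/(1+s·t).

1 1 2389/2500
2 2 929/1000
3 3 8967/10000
4 4 8511/10000
5 5 1629/2000
6 6 967/1250
s(6y) = (1/(967/1250) − 1)/(6) = 283/5802 ≈ 4.8776%

step 1 [1y] bond c/1=21/400: DF=(1005769/1000000 − 21/400·(0))/(1+21/400) = 2389/2500 ≈ 0.955600
step 2 [2y] zero: DF = P = 929/1000 ≈ 0.929000
step 3 [3y] swap r/1=1033/27813: DF=(1 − 1033/27813·(0.955600+0.929000))/(1+1033/27813) = 8967/10000 ≈ 0.896700
step 4 [4y] zero: DF = P = 8511/10000 ≈ 0.851100
step 5 [5y] zero: DF = P = 1629/2000 ≈ 0.814500
step 6 [6y] swap r/1=2264/52205: DF=(1 − 2264/52205·(0.955600+0.929000+0.896700+0.851100+0.814500))/(1+2264/52205) = 967/1250 ≈ 0.773600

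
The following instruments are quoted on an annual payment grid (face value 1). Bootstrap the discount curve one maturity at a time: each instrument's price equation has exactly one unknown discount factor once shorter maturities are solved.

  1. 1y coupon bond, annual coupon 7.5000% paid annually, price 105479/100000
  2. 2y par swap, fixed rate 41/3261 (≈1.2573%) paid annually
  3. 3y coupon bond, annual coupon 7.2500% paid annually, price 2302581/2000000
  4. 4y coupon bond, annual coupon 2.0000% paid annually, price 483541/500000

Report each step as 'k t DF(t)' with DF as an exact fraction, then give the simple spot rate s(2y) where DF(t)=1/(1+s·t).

step 1 [1y] bond c/1=3/40: DF=(105479/100000 − 3/40·(0))/(1+3/40) = 2453/2500 ≈ 0.981200
step 2 [2y] swap r/1=41/3261: DF=(1 − 41/3261·(0.981200))/(1+41/3261) = 4877/5000 ≈ 0.975400
step 3 [3y] bond c/1=29/400: DF=(2302581/2000000 − 29/400·(0.981200+0.975400))/(1+29/400) = 2353/2500 ≈ 0.941200
step 4 [4y] bond c/1=1/50: DF=(483541/500000 − 1/50·(0.981200+0.975400+0.941200))/(1+1/50) = 8913/10000 ≈ 0.891300

1 1 2453/2500
2 2 4877/5000
3 3 2353/2500
4 4 8913/10000
s(2y) = (1/(4877/5000) − 1)/(2) = 123/9754 ≈ 1.2610%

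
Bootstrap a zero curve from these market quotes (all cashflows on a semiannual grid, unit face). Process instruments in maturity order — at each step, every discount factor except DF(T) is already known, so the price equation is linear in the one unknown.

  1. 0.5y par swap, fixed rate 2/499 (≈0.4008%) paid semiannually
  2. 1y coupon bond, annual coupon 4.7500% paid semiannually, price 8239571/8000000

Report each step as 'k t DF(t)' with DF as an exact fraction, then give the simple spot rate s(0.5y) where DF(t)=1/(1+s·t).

step 1 [0.5y] swap r/2=1/499: DF=(1 − 1/499·(0))/(1+1/499) = 499/500 ≈ 0.998000
step 2 [1y] bond c/2=19/800: DF=(8239571/8000000 − 19/800·(0.998000))/(1+19/800) = 9829/10000 ≈ 0.982900

1 1/2 499/500
2 1 9829/10000
s(0.5y) = (1/(499/500) − 1)/(1/2) = 2/499 ≈ 0.4008%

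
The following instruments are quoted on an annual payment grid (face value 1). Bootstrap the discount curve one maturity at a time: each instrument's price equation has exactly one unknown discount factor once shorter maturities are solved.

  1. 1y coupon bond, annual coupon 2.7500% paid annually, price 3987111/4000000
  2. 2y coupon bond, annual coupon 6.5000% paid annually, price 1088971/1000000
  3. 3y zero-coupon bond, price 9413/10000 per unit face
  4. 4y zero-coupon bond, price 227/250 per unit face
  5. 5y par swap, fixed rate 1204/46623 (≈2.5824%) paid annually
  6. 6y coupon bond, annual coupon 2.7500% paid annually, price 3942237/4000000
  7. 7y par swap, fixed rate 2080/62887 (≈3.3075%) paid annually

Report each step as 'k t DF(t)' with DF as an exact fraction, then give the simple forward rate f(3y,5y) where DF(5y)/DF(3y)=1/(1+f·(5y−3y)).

1 1 9701/10000
2 2 9633/10000
3 3 9413/10000
4 4 227/250
5 5 2199/2500
6 6 1043/1250
7 7 99/125
f(3y,5y) = ((9413/10000)/(2199/2500) − 1)/(2) = 617/17592 ≈ 3.5073%

step 1 [1y] bond c/1=11/400: DF=(3987111/4000000 − 11/400·(0))/(1+11/400) = 9701/10000 ≈ 0.970100
step 2 [2y] bond c/1=13/200: DF=(1088971/1000000 − 13/200·(0.970100))/(1+13/200) = 9633/10000 ≈ 0.963300
step 3 [3y] zero: DF = P = 9413/10000 ≈ 0.941300
step 4 [4y] zero: DF = P = 227/250 ≈ 0.908000
step 5 [5y] swap r/1=1204/46623: DF=(1 − 1204/46623·(0.970100+0.963300+0.941300+0.908000))/(1+1204/46623) = 2199/2500 ≈ 0.879600
step 6 [6y] bond c/1=11/400: DF=(3942237/4000000 − 11/400·(0.970100+0.963300+0.941300+0.908000+0.879600))/(1+11/400) = 1043/1250 ≈ 0.834400
step 7 [7y] swap r/1=2080/62887: DF=(1 − 2080/62887·(0.970100+0.963300+0.941300+0.908000+0.879600+0.834400))/(1+2080/62887) = 99/125 ≈ 0.792000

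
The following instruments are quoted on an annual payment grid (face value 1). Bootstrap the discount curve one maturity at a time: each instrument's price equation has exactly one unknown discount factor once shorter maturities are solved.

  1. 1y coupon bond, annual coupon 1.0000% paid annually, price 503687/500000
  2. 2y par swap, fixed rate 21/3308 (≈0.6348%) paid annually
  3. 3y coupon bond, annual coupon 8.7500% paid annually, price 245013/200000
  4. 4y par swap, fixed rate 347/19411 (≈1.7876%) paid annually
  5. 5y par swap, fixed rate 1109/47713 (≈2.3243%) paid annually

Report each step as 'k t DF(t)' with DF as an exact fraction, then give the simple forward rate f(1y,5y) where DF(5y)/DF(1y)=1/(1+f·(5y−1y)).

step 1 [1y] bond c/1=1/100: DF=(503687/500000 − 1/100·(0))/(1+1/100) = 4987/5000 ≈ 0.997400
step 2 [2y] swap r/1=21/3308: DF=(1 − 21/3308·(0.997400))/(1+21/3308) = 4937/5000 ≈ 0.987400
step 3 [3y] bond c/1=7/80: DF=(245013/200000 − 7/80·(0.997400+0.987400))/(1+7/80) = 2417/2500 ≈ 0.966800
step 4 [4y] swap r/1=347/19411: DF=(1 − 347/19411·(0.997400+0.987400+0.966800))/(1+347/19411) = 4653/5000 ≈ 0.930600
step 5 [5y] swap r/1=1109/47713: DF=(1 − 1109/47713·(0.997400+0.987400+0.966800+0.930600))/(1+1109/47713) = 8891/10000 ≈ 0.889100

1 1 4987/5000
2 2 4937/5000
3 3 2417/2500
4 4 4653/5000
5 5 8891/10000
f(1y,5y) = ((4987/5000)/(8891/10000) − 1)/(4) = 1083/35564 ≈ 3.0452%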